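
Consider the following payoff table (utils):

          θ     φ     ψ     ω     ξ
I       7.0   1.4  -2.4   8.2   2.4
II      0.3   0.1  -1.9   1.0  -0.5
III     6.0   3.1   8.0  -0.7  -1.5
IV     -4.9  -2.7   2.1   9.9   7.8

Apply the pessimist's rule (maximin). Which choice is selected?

Row minima: I=-2.4, II=-1.9, III=-1.5, IV=-4.9
Best worst-case = -1.5 → III.

III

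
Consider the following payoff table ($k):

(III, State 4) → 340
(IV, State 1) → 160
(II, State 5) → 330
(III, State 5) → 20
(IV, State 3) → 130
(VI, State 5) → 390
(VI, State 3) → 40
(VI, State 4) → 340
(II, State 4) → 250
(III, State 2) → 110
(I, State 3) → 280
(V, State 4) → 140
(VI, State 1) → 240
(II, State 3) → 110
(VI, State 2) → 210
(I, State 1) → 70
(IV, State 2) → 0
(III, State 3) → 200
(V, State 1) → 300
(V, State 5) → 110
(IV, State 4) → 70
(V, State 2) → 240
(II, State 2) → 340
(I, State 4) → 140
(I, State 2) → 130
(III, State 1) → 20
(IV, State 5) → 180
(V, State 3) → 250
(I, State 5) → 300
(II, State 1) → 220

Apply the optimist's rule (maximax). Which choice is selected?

VI

Row maxima: I=300, II=340, III=340, IV=180, V=300, VI=390
Best best-case = 390 → VI.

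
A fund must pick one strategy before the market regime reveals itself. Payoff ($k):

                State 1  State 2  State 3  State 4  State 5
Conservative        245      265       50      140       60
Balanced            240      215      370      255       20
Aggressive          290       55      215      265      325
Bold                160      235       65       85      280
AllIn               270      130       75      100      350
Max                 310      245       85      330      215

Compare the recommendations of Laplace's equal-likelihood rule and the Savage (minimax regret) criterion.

laplace → Max; minimax regret → Aggressive (disagree)

Row averages: Conservative=152, Balanced=220, Aggressive=230, Bold=165, AllIn=185, Max=237
Highest average = 237 → Max.
Column bests: State 1=310, State 2=265, State 3=370, State 4=330, State 5=350.
Conservative regrets: 65, 0, 320, 190, 290 → max 320
Balanced regrets: 70, 50, 0, 75, 330 → max 330
Aggressive regrets: 20, 210, 155, 65, 25 → max 210
Bold regrets: 150, 30, 305, 245, 70 → max 305
AllIn regrets: 40, 135, 295, 230, 0 → max 295
Max regrets: 0, 20, 285, 0, 135 → max 285
Smallest max regret = 210 → Aggressive.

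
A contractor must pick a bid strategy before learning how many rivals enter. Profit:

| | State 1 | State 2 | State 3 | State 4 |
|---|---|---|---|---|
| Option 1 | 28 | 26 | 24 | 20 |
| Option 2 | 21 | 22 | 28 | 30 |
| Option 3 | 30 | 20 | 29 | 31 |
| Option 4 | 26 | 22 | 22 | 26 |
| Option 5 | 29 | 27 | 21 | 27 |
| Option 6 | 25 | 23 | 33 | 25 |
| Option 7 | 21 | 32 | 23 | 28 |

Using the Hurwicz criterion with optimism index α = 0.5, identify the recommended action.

Option 1: 0.5·28 + 0.5·20 = 24
Option 2: 0.5·30 + 0.5·21 = 25.5
Option 3: 0.5·31 + 0.5·20 = 25.5
Option 4: 0.5·26 + 0.5·22 = 24
Option 5: 0.5·29 + 0.5·21 = 25
Option 6: 0.5·33 + 0.5·23 = 28
Option 7: 0.5·32 + 0.5·21 = 26.5
Highest Hurwicz score = 28 → Option 6.

Option 6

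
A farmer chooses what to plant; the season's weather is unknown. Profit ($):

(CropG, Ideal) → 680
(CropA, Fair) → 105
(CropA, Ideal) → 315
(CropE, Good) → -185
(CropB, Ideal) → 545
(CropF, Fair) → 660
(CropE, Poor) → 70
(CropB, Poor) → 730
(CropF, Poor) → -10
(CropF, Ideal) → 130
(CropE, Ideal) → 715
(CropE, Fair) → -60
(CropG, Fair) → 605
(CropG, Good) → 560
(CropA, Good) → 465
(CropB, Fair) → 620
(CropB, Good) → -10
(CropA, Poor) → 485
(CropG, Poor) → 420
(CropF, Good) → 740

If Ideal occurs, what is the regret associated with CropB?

170

Best payoff under Ideal is 715.
Regret = 715 − 545 = 170.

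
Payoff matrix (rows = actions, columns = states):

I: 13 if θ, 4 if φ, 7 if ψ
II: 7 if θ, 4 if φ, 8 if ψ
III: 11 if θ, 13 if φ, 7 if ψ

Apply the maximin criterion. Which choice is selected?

III

Row minima: I=4, II=4, III=7
Best worst-case = 7 → III.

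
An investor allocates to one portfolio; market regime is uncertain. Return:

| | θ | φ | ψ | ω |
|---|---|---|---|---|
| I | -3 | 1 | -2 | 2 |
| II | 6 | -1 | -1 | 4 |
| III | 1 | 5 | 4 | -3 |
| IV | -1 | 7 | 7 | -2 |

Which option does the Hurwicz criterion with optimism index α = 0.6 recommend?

IV

I: 0.6·2 + 0.4·(-3) = 0
II: 0.6·6 + 0.4·(-1) = 3.2
III: 0.6·5 + 0.4·(-3) = 1.8
IV: 0.6·7 + 0.4·(-2) = 3.4
Highest Hurwicz score = 3.4 → IV.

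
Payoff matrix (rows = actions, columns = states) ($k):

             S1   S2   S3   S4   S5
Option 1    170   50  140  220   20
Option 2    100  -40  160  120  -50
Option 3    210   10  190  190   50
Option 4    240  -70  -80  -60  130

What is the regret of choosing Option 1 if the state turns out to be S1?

70

Best payoff under S1 is 240.
Regret = 240 − 170 = 70.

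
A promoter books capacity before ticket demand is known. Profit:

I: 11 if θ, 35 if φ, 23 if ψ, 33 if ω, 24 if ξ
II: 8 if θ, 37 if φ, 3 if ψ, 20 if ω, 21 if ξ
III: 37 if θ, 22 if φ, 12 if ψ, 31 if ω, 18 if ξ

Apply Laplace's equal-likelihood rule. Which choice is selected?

Row averages: I=25.2, II=17.8, III=24
Highest average = 25.2 → I.

I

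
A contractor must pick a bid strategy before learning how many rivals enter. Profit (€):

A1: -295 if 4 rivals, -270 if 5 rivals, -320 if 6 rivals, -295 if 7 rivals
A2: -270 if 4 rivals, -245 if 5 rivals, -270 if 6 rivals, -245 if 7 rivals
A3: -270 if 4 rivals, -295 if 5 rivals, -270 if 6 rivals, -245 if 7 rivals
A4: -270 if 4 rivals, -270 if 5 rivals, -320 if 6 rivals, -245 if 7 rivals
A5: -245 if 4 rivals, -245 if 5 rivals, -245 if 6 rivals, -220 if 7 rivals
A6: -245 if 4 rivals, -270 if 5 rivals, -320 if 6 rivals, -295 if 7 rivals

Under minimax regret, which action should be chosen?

Column bests: 4 rivals=-245, 5 rivals=-245, 6 rivals=-245, 7 rivals=-220.
A1 regrets: 50, 25, 75, 75 → max 75
A2 regrets: 25, 0, 25, 25 → max 25
A3 regrets: 25, 50, 25, 25 → max 50
A4 regrets: 25, 25, 75, 25 → max 75
A5 regrets: 0, 0, 0, 0 → max 0
A6 regrets: 0, 25, 75, 75 → max 75
Smallest max regret = 0 → A5.

A5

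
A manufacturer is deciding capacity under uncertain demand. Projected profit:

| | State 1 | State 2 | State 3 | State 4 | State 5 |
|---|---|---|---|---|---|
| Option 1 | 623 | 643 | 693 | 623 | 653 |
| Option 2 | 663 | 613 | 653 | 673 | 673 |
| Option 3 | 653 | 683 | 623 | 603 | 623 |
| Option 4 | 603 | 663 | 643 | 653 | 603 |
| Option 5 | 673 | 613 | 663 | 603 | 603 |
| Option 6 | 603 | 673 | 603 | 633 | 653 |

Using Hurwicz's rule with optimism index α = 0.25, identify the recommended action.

Option 1

Option 1: 0.25·693 + 0.75·623 = 640.5
Option 2: 0.25·673 + 0.75·613 = 628
Option 3: 0.25·683 + 0.75·603 = 623
Option 4: 0.25·663 + 0.75·603 = 618
Option 5: 0.25·673 + 0.75·603 = 620.5
Option 6: 0.25·673 + 0.75·603 = 620.5
Highest Hurwicz score = 640.5 → Option 1.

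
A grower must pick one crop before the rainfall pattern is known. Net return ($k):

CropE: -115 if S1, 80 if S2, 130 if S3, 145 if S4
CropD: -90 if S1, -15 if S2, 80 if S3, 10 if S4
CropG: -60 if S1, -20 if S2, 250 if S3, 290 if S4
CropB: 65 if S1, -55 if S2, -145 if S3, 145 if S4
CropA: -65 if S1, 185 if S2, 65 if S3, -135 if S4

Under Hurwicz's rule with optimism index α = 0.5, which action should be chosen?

CropE: 0.5·145 + 0.5·(-115) = 15
CropD: 0.5·80 + 0.5·(-90) = -5
CropG: 0.5·290 + 0.5·(-60) = 115
CropB: 0.5·145 + 0.5·(-145) = 0
CropA: 0.5·185 + 0.5·(-135) = 25
Highest Hurwicz score = 115 → CropG.

CropG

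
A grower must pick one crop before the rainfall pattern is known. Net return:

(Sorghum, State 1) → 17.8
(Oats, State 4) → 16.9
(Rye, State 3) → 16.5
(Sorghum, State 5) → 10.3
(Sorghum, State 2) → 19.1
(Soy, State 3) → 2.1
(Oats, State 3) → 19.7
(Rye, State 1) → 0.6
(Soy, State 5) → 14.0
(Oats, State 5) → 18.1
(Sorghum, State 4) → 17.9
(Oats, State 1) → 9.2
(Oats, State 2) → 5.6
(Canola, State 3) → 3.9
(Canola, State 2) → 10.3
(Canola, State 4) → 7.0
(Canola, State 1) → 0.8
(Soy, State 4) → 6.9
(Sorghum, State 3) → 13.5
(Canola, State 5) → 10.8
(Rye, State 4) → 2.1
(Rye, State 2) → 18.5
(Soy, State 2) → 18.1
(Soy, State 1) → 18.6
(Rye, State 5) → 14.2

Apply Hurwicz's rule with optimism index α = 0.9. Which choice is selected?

Sorghum: 0.9·19.1 + 0.1·10.3 = 18.22
Canola: 0.9·10.8 + 0.1·0.8 = 9.8
Soy: 0.9·18.6 + 0.1·2.1 = 16.95
Rye: 0.9·18.5 + 0.1·0.6 = 16.71
Oats: 0.9·19.7 + 0.1·5.6 = 18.29
Highest Hurwicz score = 18.29 → Oats.

Oats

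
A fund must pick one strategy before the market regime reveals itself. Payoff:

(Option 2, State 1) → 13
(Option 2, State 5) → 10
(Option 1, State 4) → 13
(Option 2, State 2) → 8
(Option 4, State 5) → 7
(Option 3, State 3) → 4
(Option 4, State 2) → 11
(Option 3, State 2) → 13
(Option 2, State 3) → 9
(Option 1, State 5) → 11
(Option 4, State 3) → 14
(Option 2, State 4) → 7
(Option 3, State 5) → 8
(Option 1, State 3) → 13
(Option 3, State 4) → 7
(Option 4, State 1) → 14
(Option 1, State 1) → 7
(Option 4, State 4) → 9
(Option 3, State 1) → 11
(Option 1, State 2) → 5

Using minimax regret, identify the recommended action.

Option 4

Column bests: State 1=14, State 2=13, State 3=14, State 4=13, State 5=11.
Option 1 regrets: 7, 8, 1, 0, 0 → max 8
Option 2 regrets: 1, 5, 5, 6, 1 → max 6
Option 3 regrets: 3, 0, 10, 6, 3 → max 10
Option 4 regrets: 0, 2, 0, 4, 4 → max 4
Smallest max regret = 4 → Option 4.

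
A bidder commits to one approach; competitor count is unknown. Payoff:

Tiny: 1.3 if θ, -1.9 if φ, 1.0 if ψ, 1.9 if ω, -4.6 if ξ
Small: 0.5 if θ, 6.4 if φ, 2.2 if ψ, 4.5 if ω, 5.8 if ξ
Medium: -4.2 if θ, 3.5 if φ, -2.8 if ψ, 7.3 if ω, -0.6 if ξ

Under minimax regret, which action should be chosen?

Column bests: θ=1.3, φ=6.4, ψ=2.2, ω=7.3, ξ=5.8.
Tiny regrets: 0.0, 8.3, 1.2, 5.4, 10.4 → max 10.4
Small regrets: 0.8, 0.0, 0.0, 2.8, 0.0 → max 2.8
Medium regrets: 5.5, 2.9, 5.0, 0.0, 6.4 → max 6.4
Smallest max regret = 2.8 → Small.

Small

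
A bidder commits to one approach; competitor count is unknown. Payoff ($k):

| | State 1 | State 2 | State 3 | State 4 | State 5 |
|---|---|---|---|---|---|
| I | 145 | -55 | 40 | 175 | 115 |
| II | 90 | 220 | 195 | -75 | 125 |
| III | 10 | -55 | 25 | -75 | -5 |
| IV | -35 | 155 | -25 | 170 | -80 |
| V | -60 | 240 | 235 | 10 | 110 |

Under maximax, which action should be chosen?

V

Row maxima: I=175, II=220, III=25, IV=170, V=240
Best best-case = 240 → V.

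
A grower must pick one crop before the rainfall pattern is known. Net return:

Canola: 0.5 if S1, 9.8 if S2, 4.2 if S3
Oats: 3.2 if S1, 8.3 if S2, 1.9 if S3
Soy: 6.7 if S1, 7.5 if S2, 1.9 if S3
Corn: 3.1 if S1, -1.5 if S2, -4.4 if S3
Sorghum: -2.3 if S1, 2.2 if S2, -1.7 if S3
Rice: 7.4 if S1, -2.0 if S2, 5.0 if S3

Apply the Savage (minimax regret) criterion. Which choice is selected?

Column bests: S1=7.4, S2=9.8, S3=5.0.
Canola regrets: 6.9, 0.0, 0.8 → max 6.9
Oats regrets: 4.2, 1.5, 3.1 → max 4.2
Soy regrets: 0.7, 2.3, 3.1 → max 3.1
Corn regrets: 4.3, 11.3, 9.4 → max 11.3
Sorghum regrets: 9.7, 7.6, 6.7 → max 9.7
Rice regrets: 0.0, 11.8, 0.0 → max 11.8
Smallest max regret = 3.1 → Soy.

Soy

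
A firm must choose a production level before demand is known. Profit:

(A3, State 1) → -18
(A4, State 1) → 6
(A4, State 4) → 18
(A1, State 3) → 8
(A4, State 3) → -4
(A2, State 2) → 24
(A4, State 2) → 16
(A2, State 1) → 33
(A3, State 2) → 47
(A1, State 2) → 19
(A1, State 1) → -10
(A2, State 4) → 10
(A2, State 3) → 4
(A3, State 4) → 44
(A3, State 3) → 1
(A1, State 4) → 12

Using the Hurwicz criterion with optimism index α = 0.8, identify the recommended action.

A3

A1: 0.8·19 + 0.2·(-10) = 13.2
A2: 0.8·33 + 0.2·4 = 27.2
A3: 0.8·47 + 0.2·(-18) = 34
A4: 0.8·18 + 0.2·(-4) = 13.6
Highest Hurwicz score = 34 → A3.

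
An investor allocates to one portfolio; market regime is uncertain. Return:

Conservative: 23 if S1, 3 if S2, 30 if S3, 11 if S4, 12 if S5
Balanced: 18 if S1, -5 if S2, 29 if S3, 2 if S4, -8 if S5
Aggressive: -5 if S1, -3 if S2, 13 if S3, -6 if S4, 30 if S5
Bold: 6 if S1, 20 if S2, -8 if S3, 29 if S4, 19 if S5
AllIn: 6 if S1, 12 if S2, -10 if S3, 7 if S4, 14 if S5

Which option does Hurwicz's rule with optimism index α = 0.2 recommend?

Conservative

Conservative: 0.2·30 + 0.8·3 = 8.4
Balanced: 0.2·29 + 0.8·(-8) = -0.6
Aggressive: 0.2·30 + 0.8·(-6) = 1.2
Bold: 0.2·29 + 0.8·(-8) = -0.6
AllIn: 0.2·14 + 0.8·(-10) = -5.2
Highest Hurwicz score = 8.4 → Conservative.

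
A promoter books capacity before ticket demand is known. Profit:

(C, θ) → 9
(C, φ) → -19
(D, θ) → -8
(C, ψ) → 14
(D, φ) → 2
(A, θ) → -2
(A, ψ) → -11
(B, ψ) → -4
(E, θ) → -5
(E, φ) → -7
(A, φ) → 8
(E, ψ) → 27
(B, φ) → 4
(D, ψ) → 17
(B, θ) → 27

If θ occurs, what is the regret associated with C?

18

Best payoff under θ is 27.
Regret = 27 − 9 = 18.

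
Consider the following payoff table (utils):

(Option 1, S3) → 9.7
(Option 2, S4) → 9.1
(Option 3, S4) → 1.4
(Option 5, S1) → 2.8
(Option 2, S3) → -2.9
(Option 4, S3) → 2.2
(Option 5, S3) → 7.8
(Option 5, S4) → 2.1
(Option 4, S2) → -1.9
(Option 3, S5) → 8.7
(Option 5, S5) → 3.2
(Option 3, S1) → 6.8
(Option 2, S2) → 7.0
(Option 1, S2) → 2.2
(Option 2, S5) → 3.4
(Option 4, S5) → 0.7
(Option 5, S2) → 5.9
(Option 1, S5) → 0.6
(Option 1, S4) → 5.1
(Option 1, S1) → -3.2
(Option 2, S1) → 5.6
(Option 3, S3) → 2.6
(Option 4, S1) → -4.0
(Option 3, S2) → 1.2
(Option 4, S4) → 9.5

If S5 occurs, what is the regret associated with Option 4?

8.0

Best payoff under S5 is 8.7.
Regret = 8.7 − 0.7 = 8.0.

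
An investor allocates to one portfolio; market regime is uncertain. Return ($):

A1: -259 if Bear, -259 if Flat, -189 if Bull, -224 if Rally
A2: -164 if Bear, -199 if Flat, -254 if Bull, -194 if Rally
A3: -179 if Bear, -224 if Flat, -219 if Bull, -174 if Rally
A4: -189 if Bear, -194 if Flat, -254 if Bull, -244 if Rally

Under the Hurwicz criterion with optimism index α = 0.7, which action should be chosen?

A3

A1: 0.7·(-189) + 0.3·(-259) = -210
A2: 0.7·(-164) + 0.3·(-254) = -191
A3: 0.7·(-174) + 0.3·(-224) = -189
A4: 0.7·(-189) + 0.3·(-254) = -208.5
Highest Hurwicz score = -189 → A3.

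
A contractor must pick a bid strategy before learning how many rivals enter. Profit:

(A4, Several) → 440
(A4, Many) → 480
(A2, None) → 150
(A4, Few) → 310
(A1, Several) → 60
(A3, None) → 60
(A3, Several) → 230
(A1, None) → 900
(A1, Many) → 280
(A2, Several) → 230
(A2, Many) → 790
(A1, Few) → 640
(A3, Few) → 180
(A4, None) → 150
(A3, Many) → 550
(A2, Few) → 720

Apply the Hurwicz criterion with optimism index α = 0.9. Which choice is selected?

A1: 0.9·900 + 0.1·60 = 816
A2: 0.9·790 + 0.1·150 = 726
A3: 0.9·550 + 0.1·60 = 501
A4: 0.9·480 + 0.1·150 = 447
Highest Hurwicz score = 816 → A1.

A1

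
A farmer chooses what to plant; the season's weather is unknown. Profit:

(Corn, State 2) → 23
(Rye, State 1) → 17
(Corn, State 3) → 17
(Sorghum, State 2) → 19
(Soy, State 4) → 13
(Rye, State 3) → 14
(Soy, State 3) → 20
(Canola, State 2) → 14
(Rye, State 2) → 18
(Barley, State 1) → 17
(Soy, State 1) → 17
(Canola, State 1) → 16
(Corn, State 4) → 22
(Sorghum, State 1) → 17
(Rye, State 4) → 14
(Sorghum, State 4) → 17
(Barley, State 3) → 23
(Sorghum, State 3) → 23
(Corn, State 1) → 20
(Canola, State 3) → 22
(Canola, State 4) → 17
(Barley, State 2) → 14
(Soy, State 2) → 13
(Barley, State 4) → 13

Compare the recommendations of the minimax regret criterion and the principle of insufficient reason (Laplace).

minimax regret → Sorghum; laplace → Corn (disagree)

Column bests: State 1=20, State 2=23, State 3=23, State 4=22.
Sorghum regrets: 3, 4, 0, 5 → max 5
Rye regrets: 3, 5, 9, 8 → max 9
Soy regrets: 3, 10, 3, 9 → max 10
Corn regrets: 0, 0, 6, 0 → max 6
Barley regrets: 3, 9, 0, 9 → max 9
Canola regrets: 4, 9, 1, 5 → max 9
Smallest max regret = 5 → Sorghum.
Row averages: Sorghum=19, Rye=15.75, Soy=15.75, Corn=20.5, Barley=16.75, Canola=17.25
Highest average = 20.5 → Corn.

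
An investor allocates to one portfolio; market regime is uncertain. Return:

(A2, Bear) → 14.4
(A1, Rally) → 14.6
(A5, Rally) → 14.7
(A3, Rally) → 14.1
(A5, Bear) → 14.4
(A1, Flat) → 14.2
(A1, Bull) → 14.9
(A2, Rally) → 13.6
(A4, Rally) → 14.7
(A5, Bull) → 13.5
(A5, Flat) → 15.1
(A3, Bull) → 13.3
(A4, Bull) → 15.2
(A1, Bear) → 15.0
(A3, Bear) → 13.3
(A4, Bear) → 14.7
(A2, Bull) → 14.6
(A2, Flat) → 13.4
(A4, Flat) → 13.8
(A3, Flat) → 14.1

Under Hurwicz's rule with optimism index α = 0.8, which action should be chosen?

A1: 0.8·15.0 + 0.2·14.2 = 14.84
A2: 0.8·14.6 + 0.2·13.4 = 14.36
A3: 0.8·14.1 + 0.2·13.3 = 13.94
A4: 0.8·15.2 + 0.2·13.8 = 14.92
A5: 0.8·15.1 + 0.2·13.5 = 14.78
Highest Hurwicz score = 14.92 → A4.

A4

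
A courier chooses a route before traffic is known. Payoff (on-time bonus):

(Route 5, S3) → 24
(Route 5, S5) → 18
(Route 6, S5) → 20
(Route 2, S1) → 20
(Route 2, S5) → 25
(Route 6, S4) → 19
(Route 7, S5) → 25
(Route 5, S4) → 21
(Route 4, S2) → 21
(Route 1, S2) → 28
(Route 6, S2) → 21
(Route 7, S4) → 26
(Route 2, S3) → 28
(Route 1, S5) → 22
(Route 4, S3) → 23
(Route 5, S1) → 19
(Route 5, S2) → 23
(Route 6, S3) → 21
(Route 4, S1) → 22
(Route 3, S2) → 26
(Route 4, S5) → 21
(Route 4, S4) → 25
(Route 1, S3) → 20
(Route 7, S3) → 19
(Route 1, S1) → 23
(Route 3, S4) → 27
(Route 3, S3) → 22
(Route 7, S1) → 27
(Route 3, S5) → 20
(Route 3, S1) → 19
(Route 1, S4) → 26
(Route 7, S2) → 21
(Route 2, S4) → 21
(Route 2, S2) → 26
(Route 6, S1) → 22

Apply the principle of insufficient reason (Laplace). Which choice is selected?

Row averages: Route 1=23.8, Route 2=24, Route 3=22.8, Route 4=22.4, Route 5=21, Route 6=20.6, Route 7=23.6
Highest average = 24 → Route 2.

Route 2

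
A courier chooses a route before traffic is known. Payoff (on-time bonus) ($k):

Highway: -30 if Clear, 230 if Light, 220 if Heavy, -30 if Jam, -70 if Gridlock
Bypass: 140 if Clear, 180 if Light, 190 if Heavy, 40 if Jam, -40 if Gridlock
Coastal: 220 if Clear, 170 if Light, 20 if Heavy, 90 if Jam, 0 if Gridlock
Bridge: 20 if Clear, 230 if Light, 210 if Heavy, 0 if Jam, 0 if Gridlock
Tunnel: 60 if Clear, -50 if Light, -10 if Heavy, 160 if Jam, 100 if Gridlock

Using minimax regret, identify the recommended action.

Column bests: Clear=220, Light=230, Heavy=220, Jam=160, Gridlock=100.
Highway regrets: 250, 0, 0, 190, 170 → max 250
Bypass regrets: 80, 50, 30, 120, 140 → max 140
Coastal regrets: 0, 60, 200, 70, 100 → max 200
Bridge regrets: 200, 0, 10, 160, 100 → max 200
Tunnel regrets: 160, 280, 230, 0, 0 → max 280
Smallest max regret = 140 → Bypass.

Bypass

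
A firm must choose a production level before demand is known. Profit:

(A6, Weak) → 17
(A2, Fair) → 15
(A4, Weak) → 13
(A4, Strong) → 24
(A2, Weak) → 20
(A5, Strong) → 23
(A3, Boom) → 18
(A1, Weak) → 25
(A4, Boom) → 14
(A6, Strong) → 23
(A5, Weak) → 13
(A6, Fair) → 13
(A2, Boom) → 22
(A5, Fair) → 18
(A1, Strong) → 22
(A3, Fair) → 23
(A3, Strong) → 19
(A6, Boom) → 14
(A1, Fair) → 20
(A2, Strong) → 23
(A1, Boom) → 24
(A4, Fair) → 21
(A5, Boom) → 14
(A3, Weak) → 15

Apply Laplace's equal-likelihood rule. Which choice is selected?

A1

Row averages: A1=22.75, A2=20, A3=18.75, A4=18, A5=17, A6=16.75
Highest average = 22.75 → A1.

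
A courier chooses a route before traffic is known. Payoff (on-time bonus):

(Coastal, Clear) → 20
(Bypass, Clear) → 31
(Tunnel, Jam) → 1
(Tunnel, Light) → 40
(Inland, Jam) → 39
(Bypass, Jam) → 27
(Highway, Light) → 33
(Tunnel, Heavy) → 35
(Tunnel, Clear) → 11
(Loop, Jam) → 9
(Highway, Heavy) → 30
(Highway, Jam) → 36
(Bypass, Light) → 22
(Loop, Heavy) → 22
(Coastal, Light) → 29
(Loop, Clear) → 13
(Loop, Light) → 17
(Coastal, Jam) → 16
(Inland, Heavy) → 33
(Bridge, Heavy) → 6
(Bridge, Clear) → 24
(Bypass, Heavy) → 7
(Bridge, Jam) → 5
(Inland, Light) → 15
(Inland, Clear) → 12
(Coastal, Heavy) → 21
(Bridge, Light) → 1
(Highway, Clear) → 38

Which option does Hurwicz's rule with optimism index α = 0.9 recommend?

Coastal: 0.9·29 + 0.1·16 = 27.7
Inland: 0.9·39 + 0.1·12 = 36.3
Loop: 0.9·22 + 0.1·9 = 20.7
Bridge: 0.9·24 + 0.1·1 = 21.7
Tunnel: 0.9·40 + 0.1·1 = 36.1
Highway: 0.9·38 + 0.1·30 = 37.2
Bypass: 0.9·31 + 0.1·7 = 28.6
Highest Hurwicz score = 37.2 → Highway.

Highway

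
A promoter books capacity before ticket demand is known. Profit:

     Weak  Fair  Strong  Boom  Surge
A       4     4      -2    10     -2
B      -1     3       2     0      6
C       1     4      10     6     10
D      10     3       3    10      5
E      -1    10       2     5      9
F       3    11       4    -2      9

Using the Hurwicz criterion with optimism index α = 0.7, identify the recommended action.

A: 0.7·10 + 0.3·(-2) = 6.4
B: 0.7·6 + 0.3·(-1) = 3.9
C: 0.7·10 + 0.3·1 = 7.3
D: 0.7·10 + 0.3·3 = 7.9
E: 0.7·10 + 0.3·(-1) = 6.7
F: 0.7·11 + 0.3·(-2) = 7.1
Highest Hurwicz score = 7.9 → D.

D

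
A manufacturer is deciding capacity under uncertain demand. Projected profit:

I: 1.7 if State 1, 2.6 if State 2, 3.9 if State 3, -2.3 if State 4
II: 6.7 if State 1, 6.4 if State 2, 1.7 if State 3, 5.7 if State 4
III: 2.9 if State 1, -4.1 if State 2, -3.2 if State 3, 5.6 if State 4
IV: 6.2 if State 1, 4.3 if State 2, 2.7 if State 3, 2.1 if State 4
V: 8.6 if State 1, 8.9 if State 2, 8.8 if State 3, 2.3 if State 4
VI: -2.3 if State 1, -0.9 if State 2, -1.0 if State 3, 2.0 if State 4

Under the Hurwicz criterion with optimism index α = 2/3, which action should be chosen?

V

I: 2/3·3.9 + 1/3·(-2.3) = 11/6
II: 2/3·6.7 + 1/3·1.7 = 151/30
III: 2/3·5.6 + 1/3·(-4.1) = 71/30
IV: 2/3·6.2 + 1/3·2.1 = 29/6
V: 2/3·8.9 + 1/3·2.3 = 6.7
VI: 2/3·2.0 + 1/3·(-2.3) = 17/30
Highest Hurwicz score = 6.7 → V.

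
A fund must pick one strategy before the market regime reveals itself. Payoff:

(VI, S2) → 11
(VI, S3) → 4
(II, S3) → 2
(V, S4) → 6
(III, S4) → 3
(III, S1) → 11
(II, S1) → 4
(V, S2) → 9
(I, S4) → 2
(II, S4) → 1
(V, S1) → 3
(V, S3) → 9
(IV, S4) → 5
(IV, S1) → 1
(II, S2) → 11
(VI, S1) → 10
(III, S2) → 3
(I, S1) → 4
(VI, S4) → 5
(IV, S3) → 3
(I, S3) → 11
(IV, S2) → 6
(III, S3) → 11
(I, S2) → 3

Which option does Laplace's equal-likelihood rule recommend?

Row averages: I=5, II=4.5, III=7, IV=3.75, V=6.75, VI=7.5
Highest average = 7.5 → VI.

VI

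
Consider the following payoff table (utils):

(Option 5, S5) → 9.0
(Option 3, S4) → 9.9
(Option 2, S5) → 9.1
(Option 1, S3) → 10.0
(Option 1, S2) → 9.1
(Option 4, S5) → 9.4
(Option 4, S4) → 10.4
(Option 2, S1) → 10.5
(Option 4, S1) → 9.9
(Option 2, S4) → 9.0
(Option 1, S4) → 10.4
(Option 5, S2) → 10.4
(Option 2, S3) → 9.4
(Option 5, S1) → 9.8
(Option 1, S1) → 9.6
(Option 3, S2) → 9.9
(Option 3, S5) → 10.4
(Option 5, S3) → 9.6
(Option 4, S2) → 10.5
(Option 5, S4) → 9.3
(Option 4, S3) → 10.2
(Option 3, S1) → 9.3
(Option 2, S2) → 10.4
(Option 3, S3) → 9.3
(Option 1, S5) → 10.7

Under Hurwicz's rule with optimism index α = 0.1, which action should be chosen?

Option 4

Option 1: 0.1·10.7 + 0.9·9.1 = 9.26
Option 2: 0.1·10.5 + 0.9·9.0 = 9.15
Option 3: 0.1·10.4 + 0.9·9.3 = 9.41
Option 4: 0.1·10.5 + 0.9·9.4 = 9.51
Option 5: 0.1·10.4 + 0.9·9.0 = 9.14
Highest Hurwicz score = 9.51 → Option 4.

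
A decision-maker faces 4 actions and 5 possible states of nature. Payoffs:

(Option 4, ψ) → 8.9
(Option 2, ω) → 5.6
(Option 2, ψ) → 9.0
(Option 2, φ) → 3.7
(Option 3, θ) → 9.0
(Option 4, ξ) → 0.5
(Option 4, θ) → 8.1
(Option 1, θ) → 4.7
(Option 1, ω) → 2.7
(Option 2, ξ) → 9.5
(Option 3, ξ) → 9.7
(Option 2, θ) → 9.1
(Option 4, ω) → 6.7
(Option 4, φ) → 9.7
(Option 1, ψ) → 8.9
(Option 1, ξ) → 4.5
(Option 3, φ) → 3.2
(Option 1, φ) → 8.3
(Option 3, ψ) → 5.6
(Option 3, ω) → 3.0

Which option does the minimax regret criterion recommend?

Option 1

Column bests: θ=9.1, φ=9.7, ψ=9.0, ω=6.7, ξ=9.7.
Option 1 regrets: 4.4, 1.4, 0.1, 4.0, 5.2 → max 5.2
Option 2 regrets: 0.0, 6.0, 0.0, 1.1, 0.2 → max 6.0
Option 3 regrets: 0.1, 6.5, 3.4, 3.7, 0.0 → max 6.5
Option 4 regrets: 1.0, 0.0, 0.1, 0.0, 9.2 → max 9.2
Smallest max regret = 5.2 → Option 1.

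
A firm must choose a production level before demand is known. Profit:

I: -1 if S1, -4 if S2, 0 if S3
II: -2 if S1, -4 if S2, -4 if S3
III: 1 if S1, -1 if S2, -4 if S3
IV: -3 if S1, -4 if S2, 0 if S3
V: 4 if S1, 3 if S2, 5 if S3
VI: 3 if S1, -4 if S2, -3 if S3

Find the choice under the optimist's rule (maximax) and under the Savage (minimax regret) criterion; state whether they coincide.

Row maxima: I=0, II=-2, III=1, IV=0, V=5, VI=3
Best best-case = 5 → V.
Column bests: S1=4, S2=3, S3=5.
I regrets: 5, 7, 5 → max 7
II regrets: 6, 7, 9 → max 9
III regrets: 3, 4, 9 → max 9
IV regrets: 7, 7, 5 → max 7
V regrets: 0, 0, 0 → max 0
VI regrets: 1, 7, 8 → max 8
Smallest max regret = 0 → V.

maximax → V; minimax regret → V (agree)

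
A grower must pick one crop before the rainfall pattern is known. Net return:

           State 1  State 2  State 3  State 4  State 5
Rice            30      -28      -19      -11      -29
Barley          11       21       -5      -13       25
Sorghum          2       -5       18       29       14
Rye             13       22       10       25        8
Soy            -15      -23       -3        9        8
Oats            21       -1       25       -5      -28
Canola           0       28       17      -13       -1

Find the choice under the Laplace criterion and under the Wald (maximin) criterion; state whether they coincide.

Row averages: Rice=-11.4, Barley=7.8, Sorghum=11.6, Rye=15.6, Soy=-4.8, Oats=2.4, Canola=6.2
Highest average = 15.6 → Rye.
Row minima: Rice=-29, Barley=-13, Sorghum=-5, Rye=8, Soy=-23, Oats=-28, Canola=-13
Best worst-case = 8 → Rye.

laplace → Rye; maximin → Rye (agree)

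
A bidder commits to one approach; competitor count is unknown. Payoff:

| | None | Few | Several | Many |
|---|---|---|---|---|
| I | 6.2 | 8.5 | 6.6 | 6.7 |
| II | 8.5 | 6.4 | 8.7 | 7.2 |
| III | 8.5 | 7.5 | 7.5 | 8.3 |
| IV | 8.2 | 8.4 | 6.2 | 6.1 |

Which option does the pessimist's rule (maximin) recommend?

Row minima: I=6.2, II=6.4, III=7.5, IV=6.1
Best worst-case = 7.5 → III.

III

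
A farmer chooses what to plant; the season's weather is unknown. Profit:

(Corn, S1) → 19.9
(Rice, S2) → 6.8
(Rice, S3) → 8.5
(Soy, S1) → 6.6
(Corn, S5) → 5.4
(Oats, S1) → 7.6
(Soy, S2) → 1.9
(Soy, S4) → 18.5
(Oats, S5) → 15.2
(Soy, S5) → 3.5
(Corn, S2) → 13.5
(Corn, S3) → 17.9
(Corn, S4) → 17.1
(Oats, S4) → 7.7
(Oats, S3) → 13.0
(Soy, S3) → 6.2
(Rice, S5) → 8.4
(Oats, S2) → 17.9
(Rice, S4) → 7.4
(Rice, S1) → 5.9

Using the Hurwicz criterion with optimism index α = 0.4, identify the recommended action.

Oats

Corn: 0.4·19.9 + 0.6·5.4 = 11.2
Oats: 0.4·17.9 + 0.6·7.6 = 11.72
Soy: 0.4·18.5 + 0.6·1.9 = 8.54
Rice: 0.4·8.5 + 0.6·5.9 = 6.94
Highest Hurwicz score = 11.72 → Oats.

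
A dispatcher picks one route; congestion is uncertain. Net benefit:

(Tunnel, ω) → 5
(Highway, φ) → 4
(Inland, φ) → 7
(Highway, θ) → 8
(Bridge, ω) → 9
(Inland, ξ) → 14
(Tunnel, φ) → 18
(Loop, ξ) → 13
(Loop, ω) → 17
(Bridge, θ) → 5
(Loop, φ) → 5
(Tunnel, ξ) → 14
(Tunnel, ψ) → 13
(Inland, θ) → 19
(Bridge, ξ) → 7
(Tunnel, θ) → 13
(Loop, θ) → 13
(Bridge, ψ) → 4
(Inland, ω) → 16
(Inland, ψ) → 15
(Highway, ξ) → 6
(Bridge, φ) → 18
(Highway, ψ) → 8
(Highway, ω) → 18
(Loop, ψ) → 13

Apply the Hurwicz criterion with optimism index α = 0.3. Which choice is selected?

Tunnel: 0.3·18 + 0.7·5 = 8.9
Highway: 0.3·18 + 0.7·4 = 8.2
Bridge: 0.3·18 + 0.7·4 = 8.2
Loop: 0.3·17 + 0.7·5 = 8.6
Inland: 0.3·19 + 0.7·7 = 10.6
Highest Hurwicz score = 10.6 → Inland.

Inland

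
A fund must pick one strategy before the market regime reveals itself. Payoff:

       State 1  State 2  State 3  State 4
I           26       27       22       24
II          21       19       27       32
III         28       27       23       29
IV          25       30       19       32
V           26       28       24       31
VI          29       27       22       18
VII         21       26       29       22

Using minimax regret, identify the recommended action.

V

Column bests: State 1=29, State 2=30, State 3=29, State 4=32.
I regrets: 3, 3, 7, 8 → max 8
II regrets: 8, 11, 2, 0 → max 11
III regrets: 1, 3, 6, 3 → max 6
IV regrets: 4, 0, 10, 0 → max 10
V regrets: 3, 2, 5, 1 → max 5
VI regrets: 0, 3, 7, 14 → max 14
VII regrets: 8, 4, 0, 10 → max 10
Smallest max regret = 5 → V.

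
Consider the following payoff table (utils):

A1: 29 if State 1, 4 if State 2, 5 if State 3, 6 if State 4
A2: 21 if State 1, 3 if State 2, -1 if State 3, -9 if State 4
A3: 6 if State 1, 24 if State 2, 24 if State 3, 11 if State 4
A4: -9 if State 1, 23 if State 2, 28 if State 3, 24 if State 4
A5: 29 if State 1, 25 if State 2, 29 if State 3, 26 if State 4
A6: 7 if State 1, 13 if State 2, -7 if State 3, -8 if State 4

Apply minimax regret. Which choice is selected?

A5

Column bests: State 1=29, State 2=25, State 3=29, State 4=26.
A1 regrets: 0, 21, 24, 20 → max 24
A2 regrets: 8, 22, 30, 35 → max 35
A3 regrets: 23, 1, 5, 15 → max 23
A4 regrets: 38, 2, 1, 2 → max 38
A5 regrets: 0, 0, 0, 0 → max 0
A6 regrets: 22, 12, 36, 34 → max 36
Smallest max regret = 0 → A5.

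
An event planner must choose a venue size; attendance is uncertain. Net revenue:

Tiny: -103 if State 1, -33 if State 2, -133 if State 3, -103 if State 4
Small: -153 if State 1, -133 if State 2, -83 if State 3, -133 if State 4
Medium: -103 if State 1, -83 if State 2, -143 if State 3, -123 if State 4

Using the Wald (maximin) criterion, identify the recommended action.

Row minima: Tiny=-133, Small=-153, Medium=-143
Best worst-case = -133 → Tiny.

Tiny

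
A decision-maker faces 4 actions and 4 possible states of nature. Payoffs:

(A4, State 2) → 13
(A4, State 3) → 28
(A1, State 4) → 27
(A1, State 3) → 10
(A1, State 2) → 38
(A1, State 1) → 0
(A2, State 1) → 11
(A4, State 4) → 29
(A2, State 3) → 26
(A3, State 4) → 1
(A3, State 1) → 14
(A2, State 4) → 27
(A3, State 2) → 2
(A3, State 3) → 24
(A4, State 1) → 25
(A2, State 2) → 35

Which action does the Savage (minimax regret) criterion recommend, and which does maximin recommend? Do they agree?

Column bests: State 1=25, State 2=38, State 3=28, State 4=29.
A1 regrets: 25, 0, 18, 2 → max 25
A2 regrets: 14, 3, 2, 2 → max 14
A3 regrets: 11, 36, 4, 28 → max 36
A4 regrets: 0, 25, 0, 0 → max 25
Smallest max regret = 14 → A2.
Row minima: A1=0, A2=11, A3=1, A4=13
Best worst-case = 13 → A4.

minimax regret → A2; maximin → A4 (disagree)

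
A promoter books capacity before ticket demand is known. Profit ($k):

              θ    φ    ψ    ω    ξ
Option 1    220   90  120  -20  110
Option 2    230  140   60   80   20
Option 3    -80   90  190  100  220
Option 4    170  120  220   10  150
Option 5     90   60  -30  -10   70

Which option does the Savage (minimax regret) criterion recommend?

Column bests: θ=230, φ=140, ψ=220, ω=100, ξ=220.
Option 1 regrets: 10, 50, 100, 120, 110 → max 120
Option 2 regrets: 0, 0, 160, 20, 200 → max 200
Option 3 regrets: 310, 50, 30, 0, 0 → max 310
Option 4 regrets: 60, 20, 0, 90, 70 → max 90
Option 5 regrets: 140, 80, 250, 110, 150 → max 250
Smallest max regret = 90 → Option 4.

Option 4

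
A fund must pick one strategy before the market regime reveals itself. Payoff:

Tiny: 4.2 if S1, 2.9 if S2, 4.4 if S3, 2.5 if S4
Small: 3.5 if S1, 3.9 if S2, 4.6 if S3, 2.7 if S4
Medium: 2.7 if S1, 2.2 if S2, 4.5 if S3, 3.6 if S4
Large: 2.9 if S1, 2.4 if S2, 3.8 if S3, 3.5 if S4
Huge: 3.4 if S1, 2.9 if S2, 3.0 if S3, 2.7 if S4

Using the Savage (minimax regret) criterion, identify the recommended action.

Column bests: S1=4.2, S2=3.9, S3=4.6, S4=3.6.
Tiny regrets: 0.0, 1.0, 0.2, 1.1 → max 1.1
Small regrets: 0.7, 0.0, 0.0, 0.9 → max 0.9
Medium regrets: 1.5, 1.7, 0.1, 0.0 → max 1.7
Large regrets: 1.3, 1.5, 0.8, 0.1 → max 1.5
Huge regrets: 0.8, 1.0, 1.6, 0.9 → max 1.6
Smallest max regret = 0.9 → Small.

Small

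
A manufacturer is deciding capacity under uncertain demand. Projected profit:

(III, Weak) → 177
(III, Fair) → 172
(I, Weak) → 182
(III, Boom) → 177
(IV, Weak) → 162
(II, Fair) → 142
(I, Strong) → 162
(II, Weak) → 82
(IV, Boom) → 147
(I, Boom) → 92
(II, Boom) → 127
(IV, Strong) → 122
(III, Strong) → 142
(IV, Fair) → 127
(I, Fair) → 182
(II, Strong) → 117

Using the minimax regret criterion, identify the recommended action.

III

Column bests: Weak=182, Fair=182, Strong=162, Boom=177.
I regrets: 0, 0, 0, 85 → max 85
II regrets: 100, 40, 45, 50 → max 100
III regrets: 5, 10, 20, 0 → max 20
IV regrets: 20, 55, 40, 30 → max 55
Smallest max regret = 20 → III.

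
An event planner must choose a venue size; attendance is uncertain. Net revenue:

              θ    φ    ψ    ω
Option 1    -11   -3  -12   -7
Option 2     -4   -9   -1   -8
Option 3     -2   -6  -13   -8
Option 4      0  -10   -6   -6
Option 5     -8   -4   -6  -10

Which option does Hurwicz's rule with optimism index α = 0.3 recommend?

Option 2

Option 1: 0.3·(-3) + 0.7·(-12) = -9.3
Option 2: 0.3·(-1) + 0.7·(-9) = -6.6
Option 3: 0.3·(-2) + 0.7·(-13) = -9.7
Option 4: 0.3·0 + 0.7·(-10) = -7
Option 5: 0.3·(-4) + 0.7·(-10) = -8.2
Highest Hurwicz score = -6.6 → Option 2.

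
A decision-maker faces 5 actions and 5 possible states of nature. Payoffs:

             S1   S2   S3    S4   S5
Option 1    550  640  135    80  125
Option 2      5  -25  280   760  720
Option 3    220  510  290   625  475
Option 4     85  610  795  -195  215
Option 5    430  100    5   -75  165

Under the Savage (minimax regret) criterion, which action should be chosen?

Option 3

Column bests: S1=550, S2=640, S3=795, S4=760, S5=720.
Option 1 regrets: 0, 0, 660, 680, 595 → max 680
Option 2 regrets: 545, 665, 515, 0, 0 → max 665
Option 3 regrets: 330, 130, 505, 135, 245 → max 505
Option 4 regrets: 465, 30, 0, 955, 505 → max 955
Option 5 regrets: 120, 540, 790, 835, 555 → max 835
Smallest max regret = 505 → Option 3.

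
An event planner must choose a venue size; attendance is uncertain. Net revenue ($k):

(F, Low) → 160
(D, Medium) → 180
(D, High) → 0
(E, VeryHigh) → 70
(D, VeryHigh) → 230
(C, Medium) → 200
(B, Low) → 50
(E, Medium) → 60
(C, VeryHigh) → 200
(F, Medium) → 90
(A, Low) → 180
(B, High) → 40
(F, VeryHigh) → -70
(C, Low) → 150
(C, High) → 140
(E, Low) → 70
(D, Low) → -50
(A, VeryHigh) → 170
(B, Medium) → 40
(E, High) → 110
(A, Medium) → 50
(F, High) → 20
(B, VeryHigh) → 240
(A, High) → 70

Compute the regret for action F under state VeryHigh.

Best payoff under VeryHigh is 240.
Regret = 240 − (-70) = 310.

310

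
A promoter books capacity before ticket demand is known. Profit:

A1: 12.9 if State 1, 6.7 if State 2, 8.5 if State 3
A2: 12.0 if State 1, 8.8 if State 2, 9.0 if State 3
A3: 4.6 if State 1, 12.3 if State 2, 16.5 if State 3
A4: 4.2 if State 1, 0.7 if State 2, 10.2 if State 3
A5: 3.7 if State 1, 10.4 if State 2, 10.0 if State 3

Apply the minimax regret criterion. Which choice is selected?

Column bests: State 1=12.9, State 2=12.3, State 3=16.5.
A1 regrets: 0.0, 5.6, 8.0 → max 8.0
A2 regrets: 0.9, 3.5, 7.5 → max 7.5
A3 regrets: 8.3, 0.0, 0.0 → max 8.3
A4 regrets: 8.7, 11.6, 6.3 → max 11.6
A5 regrets: 9.2, 1.9, 6.5 → max 9.2
Smallest max regret = 7.5 → A2.

A2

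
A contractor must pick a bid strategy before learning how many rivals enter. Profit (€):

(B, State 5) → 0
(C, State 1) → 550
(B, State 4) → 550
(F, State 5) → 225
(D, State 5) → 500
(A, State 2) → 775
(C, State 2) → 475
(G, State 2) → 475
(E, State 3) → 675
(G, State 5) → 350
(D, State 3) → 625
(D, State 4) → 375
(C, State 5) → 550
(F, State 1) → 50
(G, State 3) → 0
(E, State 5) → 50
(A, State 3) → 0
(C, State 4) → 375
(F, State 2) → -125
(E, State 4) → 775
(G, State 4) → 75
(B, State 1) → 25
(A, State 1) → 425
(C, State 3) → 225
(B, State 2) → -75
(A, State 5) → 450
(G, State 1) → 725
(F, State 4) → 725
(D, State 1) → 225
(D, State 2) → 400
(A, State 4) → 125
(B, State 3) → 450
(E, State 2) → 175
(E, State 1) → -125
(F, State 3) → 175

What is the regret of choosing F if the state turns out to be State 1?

Best payoff under State 1 is 725.
Regret = 725 − 50 = 675.

675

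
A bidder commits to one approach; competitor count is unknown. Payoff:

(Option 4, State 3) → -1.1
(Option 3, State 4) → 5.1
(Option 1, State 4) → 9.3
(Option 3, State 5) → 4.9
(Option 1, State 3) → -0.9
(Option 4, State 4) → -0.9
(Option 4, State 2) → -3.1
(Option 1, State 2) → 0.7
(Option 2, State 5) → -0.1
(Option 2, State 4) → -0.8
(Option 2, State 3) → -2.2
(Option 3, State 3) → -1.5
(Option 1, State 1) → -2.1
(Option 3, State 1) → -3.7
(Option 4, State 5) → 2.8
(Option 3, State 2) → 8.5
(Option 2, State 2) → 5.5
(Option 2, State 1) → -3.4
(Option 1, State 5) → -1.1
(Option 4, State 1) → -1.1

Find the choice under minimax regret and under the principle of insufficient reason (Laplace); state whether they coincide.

Column bests: State 1=-1.1, State 2=8.5, State 3=-0.9, State 4=9.3, State 5=4.9.
Option 1 regrets: 1.0, 7.8, 0.0, 0.0, 6.0 → max 7.8
Option 2 regrets: 2.3, 3.0, 1.3, 10.1, 5.0 → max 10.1
Option 3 regrets: 2.6, 0.0, 0.6, 4.2, 0.0 → max 4.2
Option 4 regrets: 0.0, 11.6, 0.2, 10.2, 2.1 → max 11.6
Smallest max regret = 4.2 → Option 3.
Row averages: Option 1=1.18, Option 2=-0.2, Option 3=2.66, Option 4=-0.68
Highest average = 2.66 → Option 3.

minimax regret → Option 3; laplace → Option 3 (agree)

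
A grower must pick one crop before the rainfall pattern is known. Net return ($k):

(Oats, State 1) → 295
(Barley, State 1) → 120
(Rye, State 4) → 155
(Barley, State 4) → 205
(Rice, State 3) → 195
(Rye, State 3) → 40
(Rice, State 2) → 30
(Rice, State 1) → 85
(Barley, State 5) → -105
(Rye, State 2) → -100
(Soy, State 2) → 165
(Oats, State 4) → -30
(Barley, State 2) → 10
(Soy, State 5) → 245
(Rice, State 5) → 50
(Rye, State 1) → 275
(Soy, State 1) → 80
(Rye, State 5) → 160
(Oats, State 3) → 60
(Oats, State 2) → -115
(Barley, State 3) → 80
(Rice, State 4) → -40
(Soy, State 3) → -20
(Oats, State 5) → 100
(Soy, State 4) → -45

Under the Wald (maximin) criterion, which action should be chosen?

Rice

Row minima: Barley=-105, Oats=-115, Rice=-40, Rye=-100, Soy=-45
Best worst-case = -40 → Rice.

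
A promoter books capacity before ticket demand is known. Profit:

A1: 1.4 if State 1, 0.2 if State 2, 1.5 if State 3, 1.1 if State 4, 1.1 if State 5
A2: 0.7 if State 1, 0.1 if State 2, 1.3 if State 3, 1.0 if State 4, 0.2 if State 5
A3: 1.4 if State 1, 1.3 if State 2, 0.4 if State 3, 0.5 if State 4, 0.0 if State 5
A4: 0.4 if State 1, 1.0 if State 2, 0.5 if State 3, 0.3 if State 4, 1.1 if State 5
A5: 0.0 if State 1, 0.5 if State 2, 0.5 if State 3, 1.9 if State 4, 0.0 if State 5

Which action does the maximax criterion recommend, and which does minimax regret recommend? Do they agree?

Row maxima: A1=1.5, A2=1.3, A3=1.4, A4=1.1, A5=1.9
Best best-case = 1.9 → A5.
Column bests: State 1=1.4, State 2=1.3, State 3=1.5, State 4=1.9, State 5=1.1.
A1 regrets: 0.0, 1.1, 0.0, 0.8, 0.0 → max 1.1
A2 regrets: 0.7, 1.2, 0.2, 0.9, 0.9 → max 1.2
A3 regrets: 0.0, 0.0, 1.1, 1.4, 1.1 → max 1.4
A4 regrets: 1.0, 0.3, 1.0, 1.6, 0.0 → max 1.6
A5 regrets: 1.4, 0.8, 1.0, 0.0, 1.1 → max 1.4
Smallest max regret = 1.1 → A1.

maximax → A5; minimax regret → A1 (disagree)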